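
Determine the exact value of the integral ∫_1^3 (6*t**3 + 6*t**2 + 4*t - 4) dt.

By the power rule, an antiderivative is F(t) = 3*t**4/2 + 2*t**3 + 2*t**2 - 4*t.
Then F(3) - F(1) = (363/2) - (3/2) = 180.

180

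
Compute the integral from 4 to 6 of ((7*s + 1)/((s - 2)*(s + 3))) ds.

-4*log(7) + 3*log(2) + 8*log(3)

Factor the denominator: s**2 + s - 6 = (s + 3)(s - 2).
Partial fractions: (7*s + 1)/((s - 2)*(s + 3)) = 4/(s + 3) + 3/(s - 2).
An antiderivative is F(s) = 3*log(s - 2) + 4*log(s + 3).
Then F(6) - F(4) = (6*log(2) + 8*log(3)) - (3*log(2) + 4*log(7)) = -4*log(7) + 3*log(2) + 8*log(3).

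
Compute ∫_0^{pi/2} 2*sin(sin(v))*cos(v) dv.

2 - 2*cos(1)

Let u = sin(v), so du = cos(v) dv. When v = 0, u = 0; when v = pi/2, u = 1.
The integral becomes 2·∫ sin(u) du from 0 to 1, with antiderivative -2*cos(u).
Back in v: F(v) = -2*cos(sin(v)).
Then F(pi/2) - F(0) = (-2*cos(1)) - (-2) = 2 - 2*cos(1).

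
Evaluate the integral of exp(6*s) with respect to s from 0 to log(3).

Let u = exp(s), so du = exp(s) ds. When s = 0, u = 1; when s = log(3), u = 3.
The integral becomes ∫ u**5 du from 1 to 3, with antiderivative u**6/6.
Back in s: F(s) = exp(6*s)/6.
Then F(log(3)) - F(0) = (243/2) - (1/6) = 364/3.

364/3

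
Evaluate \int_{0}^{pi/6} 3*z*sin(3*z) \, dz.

1/3

Integrate by parts once (u = z, dv = 3*sin(3*z) dz).
An antiderivative is F(z) = -z*cos(3*z) + sin(3*z)/3.
Then F(pi/6) - F(0) = (1/3) - (0) = 1/3.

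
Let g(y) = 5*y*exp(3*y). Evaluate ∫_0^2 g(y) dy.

Integrate by parts once (u = y, dv = 5*exp(3*y) dy).
An antiderivative is F(y) = (15*y - 5)*exp(3*y)/9.
Then F(2) - F(0) = (25*exp(6)/9) - (-5/9) = 5/9 + 25*exp(6)/9.

5/9 + 25*exp(6)/9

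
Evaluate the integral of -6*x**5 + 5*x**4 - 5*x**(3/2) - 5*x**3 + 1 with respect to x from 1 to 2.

By the power rule, an antiderivative is F(x) = -x**6 - 2*x**(5/2) + x**5 - 5*x**4/4 + x.
Then F(2) - F(1) = (-50 - 8*sqrt(2)) - (-9/4) = -191/4 - 8*sqrt(2).

-191/4 - 8*sqrt(2)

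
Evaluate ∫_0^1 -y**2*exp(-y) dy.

-2 + 5*exp(-1)

Integrate by parts twice (u = y^2, dv = -exp(-y) dy).
An antiderivative is F(y) = (y**2 + 2*y + 2)*exp(-y).
Then F(1) - F(0) = (5*exp(-1)) - (2) = -2 + 5*exp(-1).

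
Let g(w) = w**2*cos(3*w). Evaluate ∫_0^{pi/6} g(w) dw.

Integrate by parts twice (u = w^2, dv = cos(3*w) dw).
An antiderivative is F(w) = w**2*sin(3*w)/3 + 2*w*cos(3*w)/9 - 2*sin(3*w)/27.
Then F(pi/6) - F(0) = (-2/27 + pi**2/108) - (0) = -2/27 + pi**2/108.

-2/27 + pi**2/108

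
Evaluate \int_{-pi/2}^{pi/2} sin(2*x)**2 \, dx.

pi/2

Use the identity sin^2(2*x) = (1 - cos(4*x))/2.
An antiderivative is F(x) = x/2 - sin(4*x)/8.
Then F(pi/2) - F(-pi/2) = (pi/4) - (-pi/4) = pi/2.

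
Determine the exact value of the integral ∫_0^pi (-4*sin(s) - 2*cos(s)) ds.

-8

An antiderivative is F(s) = -2*sin(s) + 4*cos(s).
Then F(pi) - F(0) = (-4) - (4) = -8.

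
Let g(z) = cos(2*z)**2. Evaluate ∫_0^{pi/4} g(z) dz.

pi/8

Use the identity cos^2(2*z) = (1 + cos(4*z))/2.
An antiderivative is F(z) = z/2 + sin(4*z)/8.
Then F(pi/4) - F(0) = (pi/8) - (0) = pi/8.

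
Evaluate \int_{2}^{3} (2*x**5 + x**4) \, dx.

3958/15

By the power rule, an antiderivative is F(x) = x**6/3 + x**5/5.
Then F(3) - F(2) = (1458/5) - (416/15) = 3958/15.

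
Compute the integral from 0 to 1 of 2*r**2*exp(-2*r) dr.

Integrate by parts twice (u = r^2, dv = 2*exp(-2*r) dr).
An antiderivative is F(r) = (-2*r**2 - 2*r - 1)*exp(-2*r)/2.
Then F(1) - F(0) = (-5*exp(-2)/2) - (-1/2) = (-5 + exp(2))*exp(-2)/2.

(-5 + exp(2))*exp(-2)/2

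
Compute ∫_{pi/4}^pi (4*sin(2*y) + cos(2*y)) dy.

An antiderivative is F(y) = sin(2*y)/2 - 2*cos(2*y).
Then F(pi) - F(pi/4) = (-2) - (1/2) = -5/2.

-5/2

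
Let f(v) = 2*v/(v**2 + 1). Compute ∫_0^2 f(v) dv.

Let u = v**2 + 1, so du = 2*v dv. When v = 0, u = 1; when v = 2, u = 5.
The integral becomes ∫ 1/u du from 1 to 5, with antiderivative log(u).
Back in v: F(v) = log(v**2 + 1).
Then F(2) - F(0) = (log(5)) - (0) = log(5).

log(5)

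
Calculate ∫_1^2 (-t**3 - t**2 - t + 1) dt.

-79/12

By the power rule, an antiderivative is F(t) = -t**4/4 - t**3/3 - t**2/2 + t.
Then F(2) - F(1) = (-20/3) - (-1/12) = -79/12.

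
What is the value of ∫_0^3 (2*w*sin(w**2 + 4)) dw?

-cos(13) + cos(4)

Let u = w**2 + 4, so du = 2*w dw. When w = 0, u = 4; when w = 3, u = 13.
The integral becomes ∫ sin(u) du from 4 to 13, with antiderivative -cos(u).
Back in w: F(w) = -cos(w**2 + 4).
Then F(3) - F(0) = (-cos(13)) - (-cos(4)) = -cos(13) + cos(4).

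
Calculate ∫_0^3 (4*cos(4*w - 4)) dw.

Let u = 4*w - 4, so du = 4 dw. When w = 0, u = -4; when w = 3, u = 8.
The integral becomes ∫ cos(u) du from -4 to 8, with antiderivative sin(u).
Back in w: F(w) = sin(4*w - 4).
Then F(3) - F(0) = (sin(8)) - (-sin(4)) = sin(4) + sin(8).

sin(4) + sin(8)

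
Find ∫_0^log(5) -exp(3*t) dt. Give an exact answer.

An antiderivative is F(t) = -exp(3*t)/3.
Then F(log(5)) - F(0) = (-125/3) - (-1/3) = -124/3.

-124/3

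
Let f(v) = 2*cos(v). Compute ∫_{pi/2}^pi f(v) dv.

An antiderivative is F(v) = 2*sin(v).
Then F(pi) - F(pi/2) = (0) - (2) = -2.

-2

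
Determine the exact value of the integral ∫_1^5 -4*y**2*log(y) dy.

496/9 - 500*log(5)/3

Integrate by parts once (u = ln y, dv = -4*y**2 dy).
An antiderivative is F(y) = -4*y**3*(3*log(y) - 1)/9.
Then F(5) - F(1) = (500/9 - 500*log(5)/3) - (4/9) = 496/9 - 500*log(5)/3.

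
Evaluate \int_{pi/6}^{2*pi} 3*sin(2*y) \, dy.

-3/4

An antiderivative is F(y) = -3*cos(2*y)/2.
Then F(2*pi) - F(pi/6) = (-3/2) - (-3/4) = -3/4.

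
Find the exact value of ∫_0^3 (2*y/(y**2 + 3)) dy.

Let u = y**2 + 3, so du = 2*y dy. When y = 0, u = 3; when y = 3, u = 12.
The integral becomes ∫ 1/u du from 3 to 12, with antiderivative log(u).
Back in y: F(y) = log(y**2 + 3).
Then F(3) - F(0) = (log(12)) - (log(3)) = log(4).

log(4)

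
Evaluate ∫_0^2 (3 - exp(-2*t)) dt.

exp(-4)/2 + 11/2

An antiderivative is F(t) = 3*t + exp(-2*t)/2.
Then F(2) - F(0) = (exp(-4)/2 + 6) - (1/2) = exp(-4)/2 + 11/2.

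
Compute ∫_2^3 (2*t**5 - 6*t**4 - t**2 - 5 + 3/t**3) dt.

By the power rule, an antiderivative is F(t) = t**6/3 - 6*t**5/5 - t**3/3 - 5*t - 3/(2*t**2).
Then F(3) - F(2) = (-2183/30) - (-3613/120) = -5119/120.

-5119/120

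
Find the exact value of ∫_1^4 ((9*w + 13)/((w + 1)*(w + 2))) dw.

Factor the denominator: w**2 + 3*w + 2 = (w + 2)(w + 1).
Partial fractions: (9*w + 13)/((w + 1)*(w + 2)) = 5/(w + 2) + 4/(w + 1).
An antiderivative is F(w) = 4*log(w + 1) + 5*log(w + 2).
Then F(4) - F(1) = (5*log(2) + 5*log(3) + 4*log(5)) - (4*log(2) + 5*log(3)) = log(2) + 4*log(5).

log(2) + 4*log(5)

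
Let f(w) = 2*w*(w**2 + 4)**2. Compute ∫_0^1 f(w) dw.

61/3

Let u = w**2 + 4, so du = 2*w dw. When w = 0, u = 4; when w = 1, u = 5.
The integral becomes ∫ u**2 du from 4 to 5, with antiderivative u**3/3.
Back in w: F(w) = (w**2 + 4)**3/3.
Then F(1) - F(0) = (125/3) - (64/3) = 61/3.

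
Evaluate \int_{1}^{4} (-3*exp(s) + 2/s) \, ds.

An antiderivative is F(s) = -3*exp(s) + 2*log(s).
Then F(4) - F(1) = (-3*exp(4) + log(16)) - (-3*exp(1)) = -3*exp(4) + log(16) + 3*exp(1).

-3*exp(4) + log(16) + 3*exp(1)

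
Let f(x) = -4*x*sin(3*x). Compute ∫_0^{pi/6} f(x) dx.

-4/9

Integrate by parts once (u = x, dv = -4*sin(3*x) dx).
An antiderivative is F(x) = 4*x*cos(3*x)/3 - 4*sin(3*x)/9.
Then F(pi/6) - F(0) = (-4/9) - (0) = -4/9.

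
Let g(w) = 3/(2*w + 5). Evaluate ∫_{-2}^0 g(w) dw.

3*log(5)/2

An antiderivative is F(w) = 3*log(2*w + 5)/2.
Then F(0) - F(-2) = (3*log(5)/2) - (0) = 3*log(5)/2.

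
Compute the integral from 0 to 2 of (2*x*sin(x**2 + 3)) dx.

Let u = x**2 + 3, so du = 2*x dx. When x = 0, u = 3; when x = 2, u = 7.
The integral becomes ∫ sin(u) du from 3 to 7, with antiderivative -cos(u).
Back in x: F(x) = -cos(x**2 + 3).
Then F(2) - F(0) = (-cos(7)) - (-cos(3)) = cos(3) - cos(7).

cos(3) - cos(7)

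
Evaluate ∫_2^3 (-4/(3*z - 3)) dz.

-4*log(2)/3

An antiderivative is F(z) = -4*log(3*z - 3)/3.
Then F(3) - F(2) = (-4*log(6)/3) - (-4*log(3)/3) = -4*log(2)/3.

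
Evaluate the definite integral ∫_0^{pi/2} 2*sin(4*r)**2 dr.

Use the identity sin^2(4*r) = (1 - cos(8*r))/2.
An antiderivative is F(r) = r - sin(8*r)/8.
Then F(pi/2) - F(0) = (pi/2) - (0) = pi/2.

pi/2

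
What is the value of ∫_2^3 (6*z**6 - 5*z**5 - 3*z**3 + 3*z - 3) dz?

97981/84

By the power rule, an antiderivative is F(z) = 6*z**7/7 - 5*z**6/6 - 3*z**4/4 + 3*z**2/2 - 3*z.
Then F(3) - F(2) = (33903/28) - (932/21) = 97981/84.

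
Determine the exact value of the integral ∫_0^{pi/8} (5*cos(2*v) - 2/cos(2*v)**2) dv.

An antiderivative is F(v) = 5*sin(2*v)/2 - tan(2*v).
Then F(pi/8) - F(0) = (-1 + 5*sqrt(2)/4) - (0) = -1 + 5*sqrt(2)/4.

-1 + 5*sqrt(2)/4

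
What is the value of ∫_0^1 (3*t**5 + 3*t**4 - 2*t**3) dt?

3/5

By the power rule, an antiderivative is F(t) = t**6/2 + 3*t**5/5 - t**4/2.
Then F(1) - F(0) = (3/5) - (0) = 3/5.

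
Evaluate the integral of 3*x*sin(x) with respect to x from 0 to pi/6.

Integrate by parts once (u = x, dv = 3*sin(x) dx).
An antiderivative is F(x) = -3*x*cos(x) + 3*sin(x).
Then F(pi/6) - F(0) = (-sqrt(3)*pi/4 + 3/2) - (0) = -sqrt(3)*pi/4 + 3/2.

-sqrt(3)*pi/4 + 3/2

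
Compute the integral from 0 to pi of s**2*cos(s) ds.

-2*pi

Integrate by parts twice (u = s^2, dv = cos(s) ds).
An antiderivative is F(s) = s**2*sin(s) + 2*s*cos(s) - 2*sin(s).
Then F(pi) - F(0) = (-2*pi) - (0) = -2*pi.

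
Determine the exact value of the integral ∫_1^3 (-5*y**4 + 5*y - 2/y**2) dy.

-670/3

By the power rule, an antiderivative is F(y) = -y**5 + 5*y**2/2 + 2/y.
Then F(3) - F(1) = (-1319/6) - (7/2) = -670/3.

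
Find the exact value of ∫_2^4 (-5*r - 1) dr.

-32

By the power rule, an antiderivative is F(r) = -5*r**2/2 - r.
Then F(4) - F(2) = (-44) - (-12) = -32.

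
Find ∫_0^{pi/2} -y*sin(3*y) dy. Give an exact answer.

Integrate by parts once (u = y, dv = -sin(3*y) dy).
An antiderivative is F(y) = y*cos(3*y)/3 - sin(3*y)/9.
Then F(pi/2) - F(0) = (1/9) - (0) = 1/9.

1/9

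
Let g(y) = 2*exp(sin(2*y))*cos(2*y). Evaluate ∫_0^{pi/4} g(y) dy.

-1 + E

Let u = sin(2*y), so du = 2*cos(2*y) dy. When y = 0, u = 0; when y = pi/4, u = 1.
The integral becomes ∫ exp(u) du from 0 to 1, with antiderivative exp(u).
Back in y: F(y) = exp(sin(2*y)).
Then F(pi/4) - F(0) = (E) - (1) = -1 + E.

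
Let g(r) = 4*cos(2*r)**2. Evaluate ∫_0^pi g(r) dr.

Use the identity cos^2(2*r) = (1 + cos(4*r))/2.
An antiderivative is F(r) = 2*r + sin(4*r)/2.
Then F(pi) - F(0) = (2*pi) - (0) = 2*pi.

2*pi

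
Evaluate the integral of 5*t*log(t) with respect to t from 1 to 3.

-10 + 45*log(3)/2

Integrate by parts once (u = ln t, dv = 5*t dt).
An antiderivative is F(t) = 5*t**2*(2*log(t) - 1)/4.
Then F(3) - F(1) = (-45/4 + 45*log(3)/2) - (-5/4) = -10 + 45*log(3)/2.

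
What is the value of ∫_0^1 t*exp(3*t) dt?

1/9 + 2*exp(3)/9

Integrate by parts once (u = t, dv = exp(3*t) dt).
An antiderivative is F(t) = (3*t - 1)*exp(3*t)/9.
Then F(1) - F(0) = (2*exp(3)/9) - (-1/9) = 1/9 + 2*exp(3)/9.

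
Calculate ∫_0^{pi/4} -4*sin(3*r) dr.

-4/3 - 2*sqrt(2)/3

An antiderivative is F(r) = 4*cos(3*r)/3.
Then F(pi/4) - F(0) = (-2*sqrt(2)/3) - (4/3) = -4/3 - 2*sqrt(2)/3.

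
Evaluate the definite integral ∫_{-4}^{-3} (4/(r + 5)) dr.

log(16)

An antiderivative is F(r) = 4*log(r + 5).
Then F(-3) - F(-4) = (log(16)) - (0) = log(16).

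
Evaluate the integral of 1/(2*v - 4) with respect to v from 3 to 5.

An antiderivative is F(v) = log(2*v - 4)/2.
Then F(5) - F(3) = (log(6)/2) - (log(2)/2) = log(3)/2.

log(3)/2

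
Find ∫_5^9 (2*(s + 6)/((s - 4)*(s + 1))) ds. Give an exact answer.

Factor the denominator: s**2 - 3*s - 4 = (s + 1)(s - 4).
Partial fractions: 2*(s + 6)/((s - 4)*(s + 1)) = -2/(s + 1) + 4/(s - 4).
An antiderivative is F(s) = 4*log(s - 4) - 2*log(s + 1).
Then F(9) - F(5) = (log(25/4)) - (-log(36)) = 2*log(3) + 2*log(5).

2*log(3) + 2*log(5)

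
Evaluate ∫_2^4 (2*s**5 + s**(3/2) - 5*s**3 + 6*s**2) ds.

5844/5 - 8*sqrt(2)/5

By the power rule, an antiderivative is F(s) = s**6/3 + 2*s**(5/2)/5 - 5*s**4/4 + 2*s**3.
Then F(4) - F(2) = (17792/15) - (8*sqrt(2)/5 + 52/3) = 5844/5 - 8*sqrt(2)/5.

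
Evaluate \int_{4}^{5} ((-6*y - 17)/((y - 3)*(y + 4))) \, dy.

-log(36)

Factor the denominator: y**2 + y - 12 = (y + 4)(y - 3).
Partial fractions: (-6*y - 17)/((y - 3)*(y + 4)) = -1/(y + 4) - 5/(y - 3).
An antiderivative is F(y) = -5*log(y - 3) - log(y + 4).
Then F(5) - F(4) = (-5*log(2) - 2*log(3)) - (-log(8)) = -log(36).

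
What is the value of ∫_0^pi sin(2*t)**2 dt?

pi/2

Use the identity sin^2(2*t) = (1 - cos(4*t))/2.
An antiderivative is F(t) = t/2 - sin(4*t)/8.
Then F(pi) - F(0) = (pi/2) - (0) = pi/2.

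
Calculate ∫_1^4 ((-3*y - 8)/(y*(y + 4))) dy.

-7*log(2) + log(5)

Factor the denominator: y**2 + 4*y = (y + 4)y.
Partial fractions: (-3*y - 8)/(y*(y + 4)) = -1/(y + 4) - 2/y.
An antiderivative is F(y) = -2*log(y) - log(y + 4).
Then F(4) - F(1) = (-7*log(2)) - (-log(5)) = -7*log(2) + log(5).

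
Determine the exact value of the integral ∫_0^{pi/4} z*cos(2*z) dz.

-1/4 + pi/8

Integrate by parts once (u = z, dv = cos(2*z) dz).
An antiderivative is F(z) = z*sin(2*z)/2 + cos(2*z)/4.
Then F(pi/4) - F(0) = (pi/8) - (1/4) = -1/4 + pi/8.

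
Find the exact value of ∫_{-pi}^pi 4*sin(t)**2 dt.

4*pi

Use the identity sin^2(t) = (1 - cos(2*t))/2.
An antiderivative is F(t) = 2*t - sin(2*t).
Then F(pi) - F(-pi) = (2*pi) - (-2*pi) = 4*pi.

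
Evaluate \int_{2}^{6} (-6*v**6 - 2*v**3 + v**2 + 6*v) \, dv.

-5046512/21

By the power rule, an antiderivative is F(v) = -6*v**7/7 - v**4/2 + v**3/3 + 3*v**2.
Then F(6) - F(2) = (-1682892/7) - (-2164/21) = -5046512/21.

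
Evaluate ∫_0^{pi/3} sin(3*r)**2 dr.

Use the identity sin^2(3*r) = (1 - cos(6*r))/2.
An antiderivative is F(r) = r/2 - sin(6*r)/12.
Then F(pi/3) - F(0) = (pi/6) - (0) = pi/6.

pi/6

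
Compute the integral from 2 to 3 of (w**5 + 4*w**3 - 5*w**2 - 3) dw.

By the power rule, an antiderivative is F(w) = w**6/6 + w**4 - 5*w**3/3 - 3*w.
Then F(3) - F(2) = (297/2) - (22/3) = 847/6.

847/6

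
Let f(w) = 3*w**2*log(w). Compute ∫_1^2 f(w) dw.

-7/3 + 8*log(2)

Integrate by parts once (u = ln w, dv = 3*w**2 dw).
An antiderivative is F(w) = w**3*(3*log(w) - 1)/3.
Then F(2) - F(1) = (-8/3 + 8*log(2)) - (-1/3) = -7/3 + 8*log(2).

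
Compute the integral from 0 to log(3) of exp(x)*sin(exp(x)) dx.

Let u = exp(x), so du = exp(x) dx. When x = 0, u = 1; when x = log(3), u = 3.
The integral becomes ∫ sin(u) du from 1 to 3, with antiderivative -cos(u).
Back in x: F(x) = -cos(exp(x)).
Then F(log(3)) - F(0) = (-cos(3)) - (-cos(1)) = cos(1) - cos(3).

cos(1) - cos(3)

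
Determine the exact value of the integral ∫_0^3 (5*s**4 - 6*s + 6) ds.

By the power rule, an antiderivative is F(s) = s**5 - 3*s**2 + 6*s.
Then F(3) - F(0) = (234) - (0) = 234.

234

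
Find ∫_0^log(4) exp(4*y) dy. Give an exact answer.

255/4

Let u = exp(y), so du = exp(y) dy. When y = 0, u = 1; when y = log(4), u = 4.
The integral becomes ∫ u**3 du from 1 to 4, with antiderivative u**4/4.
Back in y: F(y) = exp(4*y)/4.
Then F(log(4)) - F(0) = (64) - (1/4) = 255/4.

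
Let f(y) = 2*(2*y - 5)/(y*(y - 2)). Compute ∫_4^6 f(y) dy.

-6*log(2) + 5*log(3)

Factor the denominator: y**2 - 2*y = y(y - 2).
Partial fractions: 2*(2*y - 5)/(y*(y - 2)) = 5/y - 1/(y - 2).
An antiderivative is F(y) = 5*log(y) - log(y - 2).
Then F(6) - F(4) = (3*log(2) + 5*log(3)) - (9*log(2)) = -6*log(2) + 5*log(3).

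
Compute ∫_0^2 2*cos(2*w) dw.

sin(4)

Let u = 2*w, so du = 2 dw. When w = 0, u = 0; when w = 2, u = 4.
The integral becomes ∫ cos(u) du from 0 to 4, with antiderivative sin(u).
Back in w: F(w) = sin(2*w).
Then F(2) - F(0) = (sin(4)) - (0) = sin(4).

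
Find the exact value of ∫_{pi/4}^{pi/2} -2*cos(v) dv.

An antiderivative is F(v) = -2*sin(v).
Then F(pi/2) - F(pi/4) = (-2) - (-sqrt(2)) = -2 + sqrt(2).

-2 + sqrt(2)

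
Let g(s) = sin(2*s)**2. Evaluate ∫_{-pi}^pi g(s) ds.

Use the identity sin^2(2*s) = (1 - cos(4*s))/2.
An antiderivative is F(s) = s/2 - sin(4*s)/8.
Then F(pi) - F(-pi) = (pi/2) - (-pi/2) = pi.

pi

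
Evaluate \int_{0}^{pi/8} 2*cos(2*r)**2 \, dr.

1/4 + pi/8

Use the identity cos^2(2*r) = (1 + cos(4*r))/2.
An antiderivative is F(r) = r + sin(4*r)/4.
Then F(pi/8) - F(0) = (1/4 + pi/8) - (0) = 1/4 + pi/8.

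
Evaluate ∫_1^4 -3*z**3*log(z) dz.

765/16 - 384*log(2)

Integrate by parts once (u = ln z, dv = -3*z**3 dz).
An antiderivative is F(z) = -3*z**4*(4*log(z) - 1)/16.
Then F(4) - F(1) = (48 - 384*log(2)) - (3/16) = 765/16 - 384*log(2).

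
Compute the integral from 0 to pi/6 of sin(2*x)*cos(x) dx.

Use the identity sin(2*x)cos(x) = [sin(3*x) + sin(x)]/2.
An antiderivative is F(x) = -cos(x)/2 - cos(3*x)/6.
Then F(pi/6) - F(0) = (-sqrt(3)/4) - (-2/3) = 2/3 - sqrt(3)/4.

2/3 - sqrt(3)/4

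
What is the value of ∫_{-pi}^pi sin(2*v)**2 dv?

Use the identity sin^2(2*v) = (1 - cos(4*v))/2.
An antiderivative is F(v) = v/2 - sin(4*v)/8.
Then F(pi) - F(-pi) = (pi/2) - (-pi/2) = pi.

pi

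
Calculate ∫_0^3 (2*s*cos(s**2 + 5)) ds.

-sin(5) + sin(14)

Let u = s**2 + 5, so du = 2*s ds. When s = 0, u = 5; when s = 3, u = 14.
The integral becomes ∫ cos(u) du from 5 to 14, with antiderivative sin(u).
Back in s: F(s) = sin(s**2 + 5).
Then F(3) - F(0) = (sin(14)) - (sin(5)) = -sin(5) + sin(14).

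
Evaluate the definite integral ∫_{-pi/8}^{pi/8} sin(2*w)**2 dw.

Use the identity sin^2(2*w) = (1 - cos(4*w))/2.
An antiderivative is F(w) = w/2 - sin(4*w)/8.
Then F(pi/8) - F(-pi/8) = (-1/8 + pi/16) - (1/8 - pi/16) = -1/4 + pi/8.

-1/4 + pi/8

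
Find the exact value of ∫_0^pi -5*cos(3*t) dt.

An antiderivative is F(t) = -5*sin(3*t)/3.
Then F(pi) - F(0) = (0) - (0) = 0.

0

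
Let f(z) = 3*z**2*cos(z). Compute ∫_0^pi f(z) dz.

Integrate by parts twice (u = z^2, dv = 3*cos(z) dz).
An antiderivative is F(z) = 3*z**2*sin(z) + 6*z*cos(z) - 6*sin(z).
Then F(pi) - F(0) = (-6*pi) - (0) = -6*pi.

-6*pi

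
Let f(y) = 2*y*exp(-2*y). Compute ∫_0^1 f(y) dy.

(-3 + exp(2))*exp(-2)/2

Integrate by parts once (u = y, dv = 2*exp(-2*y) dy).
An antiderivative is F(y) = (-2*y - 1)*exp(-2*y)/2.
Then F(1) - F(0) = (-3*exp(-2)/2) - (-1/2) = (-3 + exp(2))*exp(-2)/2.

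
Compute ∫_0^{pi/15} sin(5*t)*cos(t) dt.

-sqrt(6*sqrt(5) + 30)/64 - sqrt(5)/192 + 41/192

Use the identity sin(5*t)cos(t) = [sin(6*t) + sin(4*t)]/2.
An antiderivative is F(t) = -cos(4*t)/8 - cos(6*t)/12.
Then F(pi/15) - F(0) = (-sqrt(6*sqrt(5) + 30)/64 - sqrt(5)/192 + 1/192) - (-5/24) = -sqrt(6*sqrt(5) + 30)/64 - sqrt(5)/192 + 41/192.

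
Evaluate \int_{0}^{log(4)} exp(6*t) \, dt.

Let u = exp(t), so du = exp(t) dt. When t = 0, u = 1; when t = log(4), u = 4.
The integral becomes ∫ u**5 du from 1 to 4, with antiderivative u**6/6.
Back in t: F(t) = exp(6*t)/6.
Then F(log(4)) - F(0) = (2048/3) - (1/6) = 1365/2.

1365/2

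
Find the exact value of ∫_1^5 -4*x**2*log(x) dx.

496/9 - 500*log(5)/3

Integrate by parts once (u = ln x, dv = -4*x**2 dx).
An antiderivative is F(x) = -4*x**3*(3*log(x) - 1)/9.
Then F(5) - F(1) = (500/9 - 500*log(5)/3) - (4/9) = 496/9 - 500*log(5)/3.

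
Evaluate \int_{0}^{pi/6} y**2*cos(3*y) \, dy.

Integrate by parts twice (u = y^2, dv = cos(3*y) dy).
An antiderivative is F(y) = y**2*sin(3*y)/3 + 2*y*cos(3*y)/9 - 2*sin(3*y)/27.
Then F(pi/6) - F(0) = (-2/27 + pi**2/108) - (0) = -2/27 + pi**2/108.

-2/27 + pi**2/108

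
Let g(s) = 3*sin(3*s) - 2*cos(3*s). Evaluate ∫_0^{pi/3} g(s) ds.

2

An antiderivative is F(s) = -2*sin(3*s)/3 - cos(3*s).
Then F(pi/3) - F(0) = (1) - (-1) = 2.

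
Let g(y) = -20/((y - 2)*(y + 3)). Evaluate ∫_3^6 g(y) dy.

Factor the denominator: y**2 + y - 6 = (y + 3)(y - 2).
Partial fractions: -20/((y - 2)*(y + 3)) = 4/(y + 3) - 4/(y - 2).
An antiderivative is F(y) = -4*log(y - 2) + 4*log(y + 3).
Then F(6) - F(3) = (-8*log(2) + 8*log(3)) - (4*log(2) + 4*log(3)) = -12*log(2) + 4*log(3).

-12*log(2) + 4*log(3)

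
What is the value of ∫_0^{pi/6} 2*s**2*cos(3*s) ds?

-4/27 + pi**2/54

Integrate by parts twice (u = s^2, dv = 2*cos(3*s) ds).
An antiderivative is F(s) = 2*s**2*sin(3*s)/3 + 4*s*cos(3*s)/9 - 4*sin(3*s)/27.
Then F(pi/6) - F(0) = (-4/27 + pi**2/54) - (0) = -4/27 + pi**2/54.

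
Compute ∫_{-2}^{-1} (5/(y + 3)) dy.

An antiderivative is F(y) = 5*log(y + 3).
Then F(-1) - F(-2) = (log(32)) - (0) = log(32).

log(32)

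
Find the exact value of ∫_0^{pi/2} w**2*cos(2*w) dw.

Integrate by parts twice (u = w^2, dv = cos(2*w) dw).
An antiderivative is F(w) = w**2*sin(2*w)/2 + w*cos(2*w)/2 - sin(2*w)/4.
Then F(pi/2) - F(0) = (-pi/4) - (0) = -pi/4.

-pi/4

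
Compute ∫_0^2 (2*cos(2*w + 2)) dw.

Let u = 2*w + 2, so du = 2 dw. When w = 0, u = 2; when w = 2, u = 6.
The integral becomes ∫ cos(u) du from 2 to 6, with antiderivative sin(u).
Back in w: F(w) = sin(2*w + 2).
Then F(2) - F(0) = (sin(6)) - (sin(2)) = -sin(2) + sin(6).

-sin(2) + sin(6)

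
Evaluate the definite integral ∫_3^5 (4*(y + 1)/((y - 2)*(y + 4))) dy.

-2*log(7) + 6*log(3)

Factor the denominator: y**2 + 2*y - 8 = (y + 4)(y - 2).
Partial fractions: 4*(y + 1)/((y - 2)*(y + 4)) = 2/(y + 4) + 2/(y - 2).
An antiderivative is F(y) = 2*log(y - 2) + 2*log(y + 4).
Then F(5) - F(3) = (6*log(3)) - (log(49)) = -2*log(7) + 6*log(3).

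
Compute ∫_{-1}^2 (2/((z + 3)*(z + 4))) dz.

Factor the denominator: z**2 + 7*z + 12 = (z + 4)(z + 3).
Partial fractions: 2/((z + 3)*(z + 4)) = -2/(z + 4) + 2/(z + 3).
An antiderivative is F(z) = 2*log(z + 3) - 2*log(z + 4).
Then F(2) - F(-1) = (log(25/36)) - (log(4/9)) = log(25/16).

log(25/16)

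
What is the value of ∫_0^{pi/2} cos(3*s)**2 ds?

pi/4

Use the identity cos^2(3*s) = (1 + cos(6*s))/2.
An antiderivative is F(s) = s/2 + sin(6*s)/12.
Then F(pi/2) - F(0) = (pi/4) - (0) = pi/4.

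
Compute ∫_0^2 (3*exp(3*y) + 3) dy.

5 + exp(6)

An antiderivative is F(y) = exp(3*y) + 3*y.
Then F(2) - F(0) = (6 + exp(6)) - (1) = 5 + exp(6).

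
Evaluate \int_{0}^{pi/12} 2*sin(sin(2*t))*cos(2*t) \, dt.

1 - cos(1/2)

Let u = sin(2*t), so du = 2*cos(2*t) dt. When t = 0, u = 0; when t = pi/12, u = 1/2.
The integral becomes ∫ sin(u) du from 0 to 1/2, with antiderivative -cos(u).
Back in t: F(t) = -cos(sin(2*t)).
Then F(pi/12) - F(0) = (-cos(1/2)) - (-1) = 1 - cos(1/2).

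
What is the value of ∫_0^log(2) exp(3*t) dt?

Let u = exp(t), so du = exp(t) dt. When t = 0, u = 1; when t = log(2), u = 2.
The integral becomes ∫ u**2 du from 1 to 2, with antiderivative u**3/3.
Back in t: F(t) = exp(3*t)/3.
Then F(log(2)) - F(0) = (8/3) - (1/3) = 7/3.

7/3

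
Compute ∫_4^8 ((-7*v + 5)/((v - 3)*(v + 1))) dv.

Factor the denominator: v**2 - 2*v - 3 = (v + 1)(v - 3).
Partial fractions: (-7*v + 5)/((v - 3)*(v + 1)) = -3/(v + 1) - 4/(v - 3).
An antiderivative is F(v) = -4*log(v - 3) - 3*log(v + 1).
Then F(8) - F(4) = (-6*log(3) - 4*log(5)) - (-3*log(5)) = -6*log(3) - log(5).

-6*log(3) - log(5)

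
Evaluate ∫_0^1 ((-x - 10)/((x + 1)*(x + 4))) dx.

-7*log(2) + 2*log(5)

Factor the denominator: x**2 + 5*x + 4 = (x + 4)(x + 1).
Partial fractions: (-x - 10)/((x + 1)*(x + 4)) = 2/(x + 4) - 3/(x + 1).
An antiderivative is F(x) = -3*log(x + 1) + 2*log(x + 4).
Then F(1) - F(0) = (log(25/8)) - (log(16)) = -7*log(2) + 2*log(5).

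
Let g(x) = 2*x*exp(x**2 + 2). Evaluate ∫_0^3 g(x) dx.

Let u = x**2 + 2, so du = 2*x dx. When x = 0, u = 2; when x = 3, u = 11.
The integral becomes ∫ exp(u) du from 2 to 11, with antiderivative exp(u).
Back in x: F(x) = exp(x**2 + 2).
Then F(3) - F(0) = (exp(11)) - (exp(2)) = -exp(2) + exp(11).

-exp(2) + exp(11)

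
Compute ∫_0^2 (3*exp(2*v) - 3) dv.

-15/2 + 3*exp(4)/2

An antiderivative is F(v) = 3*exp(2*v)/2 - 3*v.
Then F(2) - F(0) = (-6 + 3*exp(4)/2) - (3/2) = -15/2 + 3*exp(4)/2.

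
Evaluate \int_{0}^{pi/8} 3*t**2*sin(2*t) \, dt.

-3/4 - 3*sqrt(2)*pi**2/256 + 3*sqrt(2)*pi/32 + 3*sqrt(2)/8

Integrate by parts twice (u = t^2, dv = 3*sin(2*t) dt).
An antiderivative is F(t) = -3*t**2*cos(2*t)/2 + 3*t*sin(2*t)/2 + 3*cos(2*t)/4.
Then F(pi/8) - F(0) = (3*sqrt(2)*(-pi**2 + 8*pi + 32)/256) - (3/4) = -3/4 - 3*sqrt(2)*pi**2/256 + 3*sqrt(2)*pi/32 + 3*sqrt(2)/8.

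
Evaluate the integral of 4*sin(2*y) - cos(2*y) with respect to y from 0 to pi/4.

3/2

An antiderivative is F(y) = -sin(2*y)/2 - 2*cos(2*y).
Then F(pi/4) - F(0) = (-1/2) - (-2) = 3/2.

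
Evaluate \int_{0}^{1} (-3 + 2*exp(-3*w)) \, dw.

An antiderivative is F(w) = -3*w - 2*exp(-3*w)/3.
Then F(1) - F(0) = (-3 - 2*exp(-3)/3) - (-2/3) = -7/3 - 2*exp(-3)/3.

-7/3 - 2*exp(-3)/3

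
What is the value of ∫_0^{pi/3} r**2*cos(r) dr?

-sqrt(3) + sqrt(3)*pi**2/18 + pi/3

Integrate by parts twice (u = r^2, dv = cos(r) dr).
An antiderivative is F(r) = r**2*sin(r) + 2*r*cos(r) - 2*sin(r).
Then F(pi/3) - F(0) = (-sqrt(3) + sqrt(3)*pi**2/18 + pi/3) - (0) = -sqrt(3) + sqrt(3)*pi**2/18 + pi/3.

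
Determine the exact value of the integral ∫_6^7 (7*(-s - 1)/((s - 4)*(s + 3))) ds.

Factor the denominator: s**2 - s - 12 = (s + 3)(s - 4).
Partial fractions: 7*(-s - 1)/((s - 4)*(s + 3)) = -2/(s + 3) - 5/(s - 4).
An antiderivative is F(s) = -5*log(s - 4) - 2*log(s + 3).
Then F(7) - F(6) = (-5*log(3) - 2*log(5) - 2*log(2)) - (-4*log(3) - 5*log(2)) = log(8/75).

log(8/75)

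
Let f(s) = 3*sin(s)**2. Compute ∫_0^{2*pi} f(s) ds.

3*pi

Use the identity sin^2(s) = (1 - cos(2*s))/2.
An antiderivative is F(s) = 3*s/2 - 3*sin(2*s)/4.
Then F(2*pi) - F(0) = (3*pi) - (0) = 3*pi.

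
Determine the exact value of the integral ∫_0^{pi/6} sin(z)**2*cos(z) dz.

1/24

Let u = sin(z), so du = cos(z) dz. When z = 0, u = 0; when z = pi/6, u = 1/2.
The integral becomes ∫ u**2 du from 0 to 1/2, with antiderivative u**3/3.
Back in z: F(z) = sin(z)**3/3.
Then F(pi/6) - F(0) = (1/24) - (0) = 1/24.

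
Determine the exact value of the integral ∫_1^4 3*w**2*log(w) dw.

-21 + 128*log(2)

Integrate by parts once (u = ln w, dv = 3*w**2 dw).
An antiderivative is F(w) = w**3*(3*log(w) - 1)/3.
Then F(4) - F(1) = (-64/3 + 128*log(2)) - (-1/3) = -21 + 128*log(2).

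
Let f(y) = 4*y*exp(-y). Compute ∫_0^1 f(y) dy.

Integrate by parts once (u = y, dv = 4*exp(-y) dy).
An antiderivative is F(y) = (-4*y - 4)*exp(-y).
Then F(1) - F(0) = (-8*exp(-1)) - (-4) = 4 - 8*exp(-1).

4 - 8*exp(-1)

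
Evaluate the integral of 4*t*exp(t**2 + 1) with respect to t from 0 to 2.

Let u = t**2 + 1, so du = 2*t dt. When t = 0, u = 1; when t = 2, u = 5.
The integral becomes 2·∫ exp(u) du from 1 to 5, with antiderivative 2*exp(u).
Back in t: F(t) = 2*exp(t**2 + 1).
Then F(2) - F(0) = (2*exp(5)) - (2*exp(1)) = -2*exp(1)*(1 - exp(4)).

-2*exp(1)*(1 - exp(4))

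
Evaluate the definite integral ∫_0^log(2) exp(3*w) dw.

Let u = exp(w), so du = exp(w) dw. When w = 0, u = 1; when w = log(2), u = 2.
The integral becomes ∫ u**2 du from 1 to 2, with antiderivative u**3/3.
Back in w: F(w) = exp(3*w)/3.
Then F(log(2)) - F(0) = (8/3) - (1/3) = 7/3.

7/3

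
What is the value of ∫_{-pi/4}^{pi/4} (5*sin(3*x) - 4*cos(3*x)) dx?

An antiderivative is F(x) = -4*sin(3*x)/3 - 5*cos(3*x)/3.
Then F(pi/4) - F(-pi/4) = (sqrt(2)/6) - (3*sqrt(2)/2) = -4*sqrt(2)/3.

-4*sqrt(2)/3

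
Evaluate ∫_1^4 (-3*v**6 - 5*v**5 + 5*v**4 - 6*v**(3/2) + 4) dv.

By the power rule, an antiderivative is F(v) = -3*v**7/7 - 5*v**6/6 - 12*v**(5/2)/5 + v**5 + 4*v.
Then F(4) - F(1) = (-994544/105) - (281/210) = -663123/70.

-663123/70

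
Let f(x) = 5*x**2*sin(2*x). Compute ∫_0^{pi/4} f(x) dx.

-5/4 + 5*pi/8

Integrate by parts twice (u = x^2, dv = 5*sin(2*x) dx).
An antiderivative is F(x) = -5*x**2*cos(2*x)/2 + 5*x*sin(2*x)/2 + 5*cos(2*x)/4.
Then F(pi/4) - F(0) = (5*pi/8) - (5/4) = -5/4 + 5*pi/8.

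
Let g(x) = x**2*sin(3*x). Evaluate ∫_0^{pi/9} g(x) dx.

Integrate by parts twice (u = x^2, dv = sin(3*x) dx).
An antiderivative is F(x) = -x**2*cos(3*x)/3 + 2*x*sin(3*x)/9 + 2*cos(3*x)/27.
Then F(pi/9) - F(0) = (-pi**2/486 + 1/27 + sqrt(3)*pi/81) - (2/27) = -1/27 - pi**2/486 + sqrt(3)*pi/81.

-1/27 - pi**2/486 + sqrt(3)*pi/81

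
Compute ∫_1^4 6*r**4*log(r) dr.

-6138/25 + 12288*log(2)/5

Integrate by parts once (u = ln r, dv = 6*r**4 dr).
An antiderivative is F(r) = 6*r**5*(5*log(r) - 1)/25.
Then F(4) - F(1) = (-6144/25 + 12288*log(2)/5) - (-6/25) = -6138/25 + 12288*log(2)/5.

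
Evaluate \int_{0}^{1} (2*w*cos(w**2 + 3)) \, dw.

Let u = w**2 + 3, so du = 2*w dw. When w = 0, u = 3; when w = 1, u = 4.
The integral becomes ∫ cos(u) du from 3 to 4, with antiderivative sin(u).
Back in w: F(w) = sin(w**2 + 3).
Then F(1) - F(0) = (sin(4)) - (sin(3)) = sin(4) - sin(3).

sin(4) - sin(3)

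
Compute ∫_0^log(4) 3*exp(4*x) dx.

765/4

Let u = exp(x), so du = exp(x) dx. When x = 0, u = 1; when x = log(4), u = 4.
The integral becomes 3·∫ u**3 du from 1 to 4, with antiderivative 3*u**4/4.
Back in x: F(x) = 3*exp(4*x)/4.
Then F(log(4)) - F(0) = (192) - (3/4) = 765/4.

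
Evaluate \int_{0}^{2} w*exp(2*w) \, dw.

Integrate by parts once (u = w, dv = exp(2*w) dw).
An antiderivative is F(w) = (2*w - 1)*exp(2*w)/4.
Then F(2) - F(0) = (3*exp(4)/4) - (-1/4) = 1/4 + 3*exp(4)/4.

1/4 + 3*exp(4)/4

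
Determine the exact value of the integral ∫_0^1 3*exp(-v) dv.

An antiderivative is F(v) = -3*exp(-v).
Then F(1) - F(0) = (-3*exp(-1)) - (-3) = 3 - 3*exp(-1).

3 - 3*exp(-1)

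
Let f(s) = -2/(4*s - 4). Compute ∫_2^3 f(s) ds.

-log(2)/2

An antiderivative is F(s) = -log(4*s - 4)/2.
Then F(3) - F(2) = (-3*log(2)/2) - (-log(2)) = -log(2)/2.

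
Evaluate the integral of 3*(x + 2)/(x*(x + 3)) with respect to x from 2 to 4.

Factor the denominator: x**2 + 3*x = (x + 3)x.
Partial fractions: 3*(x + 2)/(x*(x + 3)) = 1/(x + 3) + 2/x.
An antiderivative is F(x) = 2*log(x) + log(x + 3).
Then F(4) - F(2) = (log(7) + 4*log(2)) - (log(20)) = log(28/5).

log(28/5)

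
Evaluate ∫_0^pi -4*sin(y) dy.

-8

An antiderivative is F(y) = 4*cos(y).
Then F(pi) - F(0) = (-4) - (4) = -8.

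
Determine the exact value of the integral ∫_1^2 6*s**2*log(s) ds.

Integrate by parts once (u = ln s, dv = 6*s**2 ds).
An antiderivative is F(s) = 2*s**3*(3*log(s) - 1)/3.
Then F(2) - F(1) = (-16/3 + 16*log(2)) - (-2/3) = -14/3 + 16*log(2).

-14/3 + 16*log(2)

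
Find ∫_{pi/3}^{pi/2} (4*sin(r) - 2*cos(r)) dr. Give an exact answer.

An antiderivative is F(r) = -2*sin(r) - 4*cos(r).
Then F(pi/2) - F(pi/3) = (-2) - (-2 - sqrt(3)) = sqrt(3).

sqrt(3)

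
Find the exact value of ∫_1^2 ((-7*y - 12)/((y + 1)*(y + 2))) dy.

Factor the denominator: y**2 + 3*y + 2 = (y + 2)(y + 1).
Partial fractions: (-7*y - 12)/((y + 1)*(y + 2)) = -2/(y + 2) - 5/(y + 1).
An antiderivative is F(y) = -5*log(y + 1) - 2*log(y + 2).
Then F(2) - F(1) = (-5*log(3) - 4*log(2)) - (-5*log(2) - 2*log(3)) = log(2/27).

log(2/27)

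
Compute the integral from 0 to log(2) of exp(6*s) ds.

21/2

Let u = exp(s), so du = exp(s) ds. When s = 0, u = 1; when s = log(2), u = 2.
The integral becomes ∫ u**5 du from 1 to 2, with antiderivative u**6/6.
Back in s: F(s) = exp(6*s)/6.
Then F(log(2)) - F(0) = (32/3) - (1/6) = 21/2.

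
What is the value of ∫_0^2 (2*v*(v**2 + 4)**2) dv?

Let u = v**2 + 4, so du = 2*v dv. When v = 0, u = 4; when v = 2, u = 8.
The integral becomes ∫ u**2 du from 4 to 8, with antiderivative u**3/3.
Back in v: F(v) = (v**2 + 4)**3/3.
Then F(2) - F(0) = (512/3) - (64/3) = 448/3.

448/3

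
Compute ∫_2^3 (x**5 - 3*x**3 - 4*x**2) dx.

By the power rule, an antiderivative is F(x) = x**6/6 - 3*x**4/4 - 4*x**3/3.
Then F(3) - F(2) = (99/4) - (-12) = 147/4.

147/4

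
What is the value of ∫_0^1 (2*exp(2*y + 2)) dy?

-exp(2) + exp(4)

Let u = 2*y + 2, so du = 2 dy. When y = 0, u = 2; when y = 1, u = 4.
The integral becomes ∫ exp(u) du from 2 to 4, with antiderivative exp(u).
Back in y: F(y) = exp(2*y + 2).
Then F(1) - F(0) = (exp(4)) - (exp(2)) = -exp(2) + exp(4).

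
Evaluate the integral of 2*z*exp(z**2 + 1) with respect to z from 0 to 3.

-exp(1) + exp(10)

Let u = z**2 + 1, so du = 2*z dz. When z = 0, u = 1; when z = 3, u = 10.
The integral becomes ∫ exp(u) du from 1 to 10, with antiderivative exp(u).
Back in z: F(z) = exp(z**2 + 1).
Then F(3) - F(0) = (exp(10)) - (exp(1)) = -exp(1) + exp(10).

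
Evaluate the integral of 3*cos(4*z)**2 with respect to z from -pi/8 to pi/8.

3*pi/8

Use the identity cos^2(4*z) = (1 + cos(8*z))/2.
An antiderivative is F(z) = 3*z/2 + 3*sin(8*z)/16.
Then F(pi/8) - F(-pi/8) = (3*pi/16) - (-3*pi/16) = 3*pi/8.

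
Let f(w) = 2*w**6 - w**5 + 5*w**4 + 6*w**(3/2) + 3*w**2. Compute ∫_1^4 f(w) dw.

361113/70

By the power rule, an antiderivative is F(w) = 2*w**7/7 - w**6/6 + 12*w**(5/2)/5 + w**5 + w**3.
Then F(4) - F(1) = (542144/105) - (949/210) = 361113/70.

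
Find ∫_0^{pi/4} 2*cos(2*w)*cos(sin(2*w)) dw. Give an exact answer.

sin(1)

Let u = sin(2*w), so du = 2*cos(2*w) dw. When w = 0, u = 0; when w = pi/4, u = 1.
The integral becomes ∫ cos(u) du from 0 to 1, with antiderivative sin(u).
Back in w: F(w) = sin(sin(2*w)).
Then F(pi/4) - F(0) = (sin(1)) - (0) = sin(1).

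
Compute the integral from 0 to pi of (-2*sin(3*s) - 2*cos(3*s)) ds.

An antiderivative is F(s) = -2*sin(3*s)/3 + 2*cos(3*s)/3.
Then F(pi) - F(0) = (-2/3) - (2/3) = -4/3.

-4/3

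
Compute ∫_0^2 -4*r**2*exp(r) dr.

8 - 8*exp(2)

Integrate by parts twice (u = r^2, dv = -4*exp(r) dr).
An antiderivative is F(r) = (-4*r**2 + 8*r - 8)*exp(r).
Then F(2) - F(0) = (-8*exp(2)) - (-8) = 8 - 8*exp(2).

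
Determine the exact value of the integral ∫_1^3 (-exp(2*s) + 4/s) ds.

-exp(6)/2 + exp(2)/2 + log(81)

An antiderivative is F(s) = -exp(2*s)/2 + 4*log(s).
Then F(3) - F(1) = (-exp(6)/2 + log(81)) - (-exp(2)/2) = -exp(6)/2 + exp(2)/2 + log(81).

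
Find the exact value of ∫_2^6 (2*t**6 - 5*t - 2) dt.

559000/7

By the power rule, an antiderivative is F(t) = 2*t**7/7 - 5*t**2/2 - 2*t.
Then F(6) - F(2) = (559158/7) - (158/7) = 559000/7.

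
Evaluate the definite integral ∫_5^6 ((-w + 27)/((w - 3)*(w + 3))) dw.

-6*log(3) + 11*log(2)

Factor the denominator: w**2 - 9 = (w + 3)(w - 3).
Partial fractions: (-w + 27)/((w - 3)*(w + 3)) = -5/(w + 3) + 4/(w - 3).
An antiderivative is F(w) = 4*log(w - 3) - 5*log(w + 3).
Then F(6) - F(5) = (-6*log(3)) - (-11*log(2)) = -6*log(3) + 11*log(2).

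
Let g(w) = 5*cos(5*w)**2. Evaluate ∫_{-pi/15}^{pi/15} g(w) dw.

sqrt(3)/4 + pi/3

Use the identity cos^2(5*w) = (1 + cos(10*w))/2.
An antiderivative is F(w) = 5*w/2 + sin(10*w)/4.
Then F(pi/15) - F(-pi/15) = (sqrt(3)/8 + pi/6) - (-pi/6 - sqrt(3)/8) = sqrt(3)/4 + pi/3.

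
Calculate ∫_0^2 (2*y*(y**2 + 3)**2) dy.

Let u = y**2 + 3, so du = 2*y dy. When y = 0, u = 3; when y = 2, u = 7.
The integral becomes ∫ u**2 du from 3 to 7, with antiderivative u**3/3.
Back in y: F(y) = (y**2 + 3)**3/3.
Then F(2) - F(0) = (343/3) - (9) = 316/3.

316/3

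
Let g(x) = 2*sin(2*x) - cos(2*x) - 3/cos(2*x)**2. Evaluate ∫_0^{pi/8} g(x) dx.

An antiderivative is F(x) = -sin(2*x)/2 - cos(2*x) - 3*tan(2*x)/2.
Then F(pi/8) - F(0) = (-3/2 - 3*sqrt(2)/4) - (-1) = -3*sqrt(2)/4 - 1/2.

-3*sqrt(2)/4 - 1/2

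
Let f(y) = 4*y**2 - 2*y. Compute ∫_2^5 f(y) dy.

135

By the power rule, an antiderivative is F(y) = 4*y**3/3 - y**2.
Then F(5) - F(2) = (425/3) - (20/3) = 135.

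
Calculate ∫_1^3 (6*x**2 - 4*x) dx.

36

By the power rule, an antiderivative is F(x) = 2*x**3 - 2*x**2.
Then F(3) - F(1) = (36) - (0) = 36.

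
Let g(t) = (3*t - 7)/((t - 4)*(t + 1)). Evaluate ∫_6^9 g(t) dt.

-2*log(7) + log(2) + 3*log(5)

Factor the denominator: t**2 - 3*t - 4 = (t + 1)(t - 4).
Partial fractions: (3*t - 7)/((t - 4)*(t + 1)) = 2/(t + 1) + 1/(t - 4).
An antiderivative is F(t) = log(t - 4) + 2*log(t + 1).
Then F(9) - F(6) = (2*log(2) + 3*log(5)) - (log(98)) = -2*log(7) + log(2) + 3*log(5).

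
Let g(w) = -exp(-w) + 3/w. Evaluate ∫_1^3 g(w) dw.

An antiderivative is F(w) = 3*log(w) + exp(-w).
Then F(3) - F(1) = (exp(-3) + 3*log(3)) - (exp(-1)) = -exp(-1) + exp(-3) + 3*log(3).

-exp(-1) + exp(-3) + 3*log(3)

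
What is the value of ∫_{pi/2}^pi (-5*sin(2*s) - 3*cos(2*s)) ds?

An antiderivative is F(s) = -3*sin(2*s)/2 + 5*cos(2*s)/2.
Then F(pi) - F(pi/2) = (5/2) - (-5/2) = 5.

5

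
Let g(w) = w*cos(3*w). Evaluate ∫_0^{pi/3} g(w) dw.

-2/9

Integrate by parts once (u = w, dv = cos(3*w) dw).
An antiderivative is F(w) = w*sin(3*w)/3 + cos(3*w)/9.
Then F(pi/3) - F(0) = (-1/9) - (1/9) = -2/9.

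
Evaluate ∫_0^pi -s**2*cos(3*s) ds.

2*pi/9

Integrate by parts twice (u = s^2, dv = -cos(3*s) ds).
An antiderivative is F(s) = -s**2*sin(3*s)/3 - 2*s*cos(3*s)/9 + 2*sin(3*s)/27.
Then F(pi) - F(0) = (2*pi/9) - (0) = 2*pi/9.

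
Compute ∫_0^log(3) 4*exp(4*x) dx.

Let u = exp(x), so du = exp(x) dx. When x = 0, u = 1; when x = log(3), u = 3.
The integral becomes 4·∫ u**3 du from 1 to 3, with antiderivative u**4.
Back in x: F(x) = exp(4*x).
Then F(log(3)) - F(0) = (81) - (1) = 80.

80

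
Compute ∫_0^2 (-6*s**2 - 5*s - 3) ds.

By the power rule, an antiderivative is F(s) = -2*s**3 - 5*s**2/2 - 3*s.
Then F(2) - F(0) = (-32) - (0) = -32.

-32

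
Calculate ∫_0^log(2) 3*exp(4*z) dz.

45/4

Let u = exp(z), so du = exp(z) dz. When z = 0, u = 1; when z = log(2), u = 2.
The integral becomes 3·∫ u**3 du from 1 to 2, with antiderivative 3*u**4/4.
Back in z: F(z) = 3*exp(4*z)/4.
Then F(log(2)) - F(0) = (12) - (3/4) = 45/4.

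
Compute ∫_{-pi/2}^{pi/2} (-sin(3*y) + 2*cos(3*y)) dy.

An antiderivative is F(y) = 2*sin(3*y)/3 + cos(3*y)/3.
Then F(pi/2) - F(-pi/2) = (-2/3) - (2/3) = -4/3.

-4/3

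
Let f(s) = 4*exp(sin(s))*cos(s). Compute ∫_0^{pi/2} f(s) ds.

-4 + 4*E

Let u = sin(s), so du = cos(s) ds. When s = 0, u = 0; when s = pi/2, u = 1.
The integral becomes 4·∫ exp(u) du from 0 to 1, with antiderivative 4*exp(u).
Back in s: F(s) = 4*exp(sin(s)).
Then F(pi/2) - F(0) = (4*E) - (4) = -4 + 4*E.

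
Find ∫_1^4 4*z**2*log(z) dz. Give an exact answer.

-28 + 512*log(2)/3

Integrate by parts once (u = ln z, dv = 4*z**2 dz).
An antiderivative is F(z) = 4*z**3*(3*log(z) - 1)/9.
Then F(4) - F(1) = (-256/9 + 512*log(2)/3) - (-4/9) = -28 + 512*log(2)/3.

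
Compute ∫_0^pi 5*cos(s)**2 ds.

Use the identity cos^2(s) = (1 + cos(2*s))/2.
An antiderivative is F(s) = 5*s/2 + 5*sin(2*s)/4.
Then F(pi) - F(0) = (5*pi/2) - (0) = 5*pi/2.

5*pi/2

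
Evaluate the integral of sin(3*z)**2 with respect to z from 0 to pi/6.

Use the identity sin^2(3*z) = (1 - cos(6*z))/2.
An antiderivative is F(z) = z/2 - sin(6*z)/12.
Then F(pi/6) - F(0) = (pi/12) - (0) = pi/12.

pi/12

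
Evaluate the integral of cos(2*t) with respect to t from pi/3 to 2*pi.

-sqrt(3)/4

An antiderivative is F(t) = sin(2*t)/2.
Then F(2*pi) - F(pi/3) = (0) - (sqrt(3)/4) = -sqrt(3)/4.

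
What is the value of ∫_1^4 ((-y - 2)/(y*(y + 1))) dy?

log(5/32)

Factor the denominator: y**2 + y = (y + 1)y.
Partial fractions: (-y - 2)/(y*(y + 1)) = 1/(y + 1) - 2/y.
An antiderivative is F(y) = -2*log(y) + log(y + 1).
Then F(4) - F(1) = (log(5/16)) - (log(2)) = log(5/32).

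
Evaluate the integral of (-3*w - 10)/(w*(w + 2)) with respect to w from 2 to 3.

Factor the denominator: w**2 + 2*w = (w + 2)w.
Partial fractions: (-3*w - 10)/(w*(w + 2)) = 2/(w + 2) - 5/w.
An antiderivative is F(w) = -5*log(w) + 2*log(w + 2).
Then F(3) - F(2) = (-5*log(3) + 2*log(5)) - (-log(2)) = -5*log(3) + log(2) + 2*log(5).

-5*log(3) + log(2) + 2*log(5)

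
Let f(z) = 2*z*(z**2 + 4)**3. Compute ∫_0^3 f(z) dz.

Let u = z**2 + 4, so du = 2*z dz. When z = 0, u = 4; when z = 3, u = 13.
The integral becomes ∫ u**3 du from 4 to 13, with antiderivative u**4/4.
Back in z: F(z) = (z**2 + 4)**4/4.
Then F(3) - F(0) = (28561/4) - (64) = 28305/4.

28305/4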